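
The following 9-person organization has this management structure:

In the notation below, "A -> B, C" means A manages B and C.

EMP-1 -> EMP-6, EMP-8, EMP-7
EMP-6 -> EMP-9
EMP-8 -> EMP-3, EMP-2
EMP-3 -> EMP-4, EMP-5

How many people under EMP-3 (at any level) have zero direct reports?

2

The people in EMP-3's organization with no one reporting to them are EMP-5, EMP-4. That is 2.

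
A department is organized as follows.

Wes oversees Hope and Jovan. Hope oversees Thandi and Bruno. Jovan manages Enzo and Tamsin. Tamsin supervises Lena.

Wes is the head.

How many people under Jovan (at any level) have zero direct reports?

2

The people in Jovan's organization with no one reporting to them are Lena, Enzo. That is 2.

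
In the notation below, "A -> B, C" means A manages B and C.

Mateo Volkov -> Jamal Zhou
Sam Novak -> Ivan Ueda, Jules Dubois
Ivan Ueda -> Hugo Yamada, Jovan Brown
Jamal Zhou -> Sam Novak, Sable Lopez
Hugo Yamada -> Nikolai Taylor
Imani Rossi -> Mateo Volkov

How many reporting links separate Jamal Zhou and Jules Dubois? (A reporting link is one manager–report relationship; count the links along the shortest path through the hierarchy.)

2

Jules Dubois is in Jamal Zhou's organization: the chain from Jules Dubois up to Jamal Zhou is Jules Dubois → Sam Novak → Jamal Zhou, which is 2 links.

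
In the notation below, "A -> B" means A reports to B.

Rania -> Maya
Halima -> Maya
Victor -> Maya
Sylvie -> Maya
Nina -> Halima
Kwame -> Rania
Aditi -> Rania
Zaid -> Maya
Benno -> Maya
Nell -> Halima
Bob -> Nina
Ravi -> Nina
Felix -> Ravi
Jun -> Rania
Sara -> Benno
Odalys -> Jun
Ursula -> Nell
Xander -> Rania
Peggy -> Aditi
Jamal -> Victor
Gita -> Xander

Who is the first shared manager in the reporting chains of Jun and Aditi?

Jun's chain of managers is Rania, Maya. Aditi's chain of managers is Rania, Maya. The first manager that appears in both chains is Rania.

Rania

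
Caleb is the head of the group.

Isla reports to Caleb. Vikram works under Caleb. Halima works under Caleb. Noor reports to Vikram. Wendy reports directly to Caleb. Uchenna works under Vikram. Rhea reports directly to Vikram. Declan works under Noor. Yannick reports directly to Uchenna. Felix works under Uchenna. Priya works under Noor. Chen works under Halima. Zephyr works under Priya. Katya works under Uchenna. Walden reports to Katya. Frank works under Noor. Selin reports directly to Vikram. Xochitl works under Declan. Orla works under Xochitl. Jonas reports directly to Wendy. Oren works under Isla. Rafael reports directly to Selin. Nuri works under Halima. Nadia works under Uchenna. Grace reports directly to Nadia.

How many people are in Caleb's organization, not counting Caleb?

Caleb directly manages Isla, Vikram, Halima, Wendy. Under Isla: Oren (1). Under Vikram: Selin, Rafael, Rhea, Uchenna, Nadia, Grace, Katya, Walden, Felix, Yannick, Noor, Frank, Priya, Zephyr, Declan, Xochitl, Orla (17). Under Halima: Nuri, Chen (2). Under Wendy: Jonas (1). So Caleb's organization is 4 direct reports plus everyone under them: 2 + 18 + 3 + 2 = 25.

25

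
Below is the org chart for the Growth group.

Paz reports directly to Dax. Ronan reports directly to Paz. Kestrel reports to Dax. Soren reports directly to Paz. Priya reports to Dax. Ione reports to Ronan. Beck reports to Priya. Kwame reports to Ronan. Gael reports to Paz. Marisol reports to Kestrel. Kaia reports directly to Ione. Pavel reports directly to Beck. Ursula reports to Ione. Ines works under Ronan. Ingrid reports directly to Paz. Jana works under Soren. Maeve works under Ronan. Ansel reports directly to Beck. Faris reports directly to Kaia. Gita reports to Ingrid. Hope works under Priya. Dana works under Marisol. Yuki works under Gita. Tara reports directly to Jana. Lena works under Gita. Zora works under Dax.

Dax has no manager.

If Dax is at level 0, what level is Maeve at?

Chain from Maeve up to Dax: Maeve → Ronan → Paz → Dax. That is 3 steps up, so Maeve is 3 levels below Dax.

3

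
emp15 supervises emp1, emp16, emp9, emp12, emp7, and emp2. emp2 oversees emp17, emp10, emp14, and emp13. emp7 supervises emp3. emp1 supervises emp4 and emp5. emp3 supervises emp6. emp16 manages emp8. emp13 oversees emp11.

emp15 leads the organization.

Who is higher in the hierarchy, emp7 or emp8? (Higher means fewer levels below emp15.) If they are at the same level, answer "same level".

emp7 is 1 level below emp15; emp8 is 2. emp7 is higher.

emp7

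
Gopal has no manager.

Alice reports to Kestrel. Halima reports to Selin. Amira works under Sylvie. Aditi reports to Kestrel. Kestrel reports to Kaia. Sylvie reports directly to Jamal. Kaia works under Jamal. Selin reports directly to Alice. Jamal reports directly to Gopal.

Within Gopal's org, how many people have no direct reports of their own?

3

The people in Gopal's organization with no one reporting to them are Amira, Aditi, Halima. That is 3.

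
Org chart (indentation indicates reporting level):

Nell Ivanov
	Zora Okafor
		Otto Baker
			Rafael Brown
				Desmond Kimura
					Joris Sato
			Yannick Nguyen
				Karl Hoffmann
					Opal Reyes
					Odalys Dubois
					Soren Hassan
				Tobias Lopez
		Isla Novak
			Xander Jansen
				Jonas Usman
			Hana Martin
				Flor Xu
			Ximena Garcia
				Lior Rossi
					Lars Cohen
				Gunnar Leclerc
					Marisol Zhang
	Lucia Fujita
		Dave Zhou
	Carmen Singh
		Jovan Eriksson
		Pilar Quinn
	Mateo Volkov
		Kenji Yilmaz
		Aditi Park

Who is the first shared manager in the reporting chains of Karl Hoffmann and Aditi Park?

Nell Ivanov

Karl Hoffmann's chain of managers is Yannick Nguyen, Otto Baker, Zora Okafor, Nell Ivanov. Aditi Park's chain of managers is Mateo Volkov, Nell Ivanov. The first manager that appears in both chains is Nell Ivanov.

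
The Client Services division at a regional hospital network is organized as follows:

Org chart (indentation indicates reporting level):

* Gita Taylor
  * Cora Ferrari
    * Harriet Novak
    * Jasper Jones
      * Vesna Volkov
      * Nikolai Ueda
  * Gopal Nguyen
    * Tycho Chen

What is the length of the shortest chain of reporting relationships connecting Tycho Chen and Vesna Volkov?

5

Tycho Chen is 2 levels below Gita Taylor, and Vesna Volkov is 3 levels below Gita Taylor (their lowest common manager). The shortest path runs up from Tycho Chen to Gita Taylor and back down to Vesna Volkov: 2 + 3 = 5 links.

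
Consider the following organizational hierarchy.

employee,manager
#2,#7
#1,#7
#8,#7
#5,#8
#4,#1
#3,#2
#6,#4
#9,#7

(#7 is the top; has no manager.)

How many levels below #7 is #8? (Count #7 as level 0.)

Chain from #8 up to #7: #8 → #7. That is 1 step up, so #8 is 1 level below #7.

1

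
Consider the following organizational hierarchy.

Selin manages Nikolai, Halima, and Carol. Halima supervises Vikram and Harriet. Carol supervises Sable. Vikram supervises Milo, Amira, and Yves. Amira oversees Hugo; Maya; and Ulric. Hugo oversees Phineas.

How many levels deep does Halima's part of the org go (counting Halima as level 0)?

The longest chain under Halima runs Halima → Vikram → Amira → Hugo → Phineas, which is 4 levels below Halima.

4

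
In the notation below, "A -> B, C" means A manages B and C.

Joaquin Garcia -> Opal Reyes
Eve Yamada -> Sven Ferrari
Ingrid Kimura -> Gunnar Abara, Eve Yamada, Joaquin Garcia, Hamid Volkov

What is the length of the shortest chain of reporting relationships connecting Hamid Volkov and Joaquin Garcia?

Hamid Volkov is 1 level below Ingrid Kimura, and Joaquin Garcia is 1 level below Ingrid Kimura (their lowest common manager). The shortest path runs up from Hamid Volkov to Ingrid Kimura and back down to Joaquin Garcia: 1 + 1 = 2 links.

2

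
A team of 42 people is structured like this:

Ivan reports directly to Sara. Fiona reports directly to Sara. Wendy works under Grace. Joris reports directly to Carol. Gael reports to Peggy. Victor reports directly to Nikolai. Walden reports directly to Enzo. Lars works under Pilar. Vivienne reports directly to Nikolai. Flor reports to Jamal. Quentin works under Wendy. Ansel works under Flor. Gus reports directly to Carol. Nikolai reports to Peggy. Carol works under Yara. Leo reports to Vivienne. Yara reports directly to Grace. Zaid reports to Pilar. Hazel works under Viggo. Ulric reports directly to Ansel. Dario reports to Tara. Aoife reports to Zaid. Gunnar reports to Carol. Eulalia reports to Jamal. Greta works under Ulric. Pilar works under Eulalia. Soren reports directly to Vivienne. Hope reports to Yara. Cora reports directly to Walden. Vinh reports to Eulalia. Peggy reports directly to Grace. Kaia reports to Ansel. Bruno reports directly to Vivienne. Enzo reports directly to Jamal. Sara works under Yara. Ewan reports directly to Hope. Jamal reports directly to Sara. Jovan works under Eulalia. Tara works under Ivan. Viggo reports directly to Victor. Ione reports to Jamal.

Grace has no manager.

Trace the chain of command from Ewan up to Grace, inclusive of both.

Ewan -> Hope -> Yara -> Grace

Ewan reports to Hope. Hope reports to Yara. Yara reports to Grace. Grace is at the top.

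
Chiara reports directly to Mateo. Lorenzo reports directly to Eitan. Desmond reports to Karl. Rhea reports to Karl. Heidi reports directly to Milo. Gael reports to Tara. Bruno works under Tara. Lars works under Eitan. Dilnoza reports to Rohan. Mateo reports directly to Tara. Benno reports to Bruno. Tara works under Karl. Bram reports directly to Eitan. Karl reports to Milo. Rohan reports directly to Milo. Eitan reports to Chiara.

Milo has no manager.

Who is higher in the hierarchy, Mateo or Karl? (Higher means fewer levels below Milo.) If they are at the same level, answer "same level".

Karl

Mateo is 3 levels below Milo; Karl is 1. Karl is higher.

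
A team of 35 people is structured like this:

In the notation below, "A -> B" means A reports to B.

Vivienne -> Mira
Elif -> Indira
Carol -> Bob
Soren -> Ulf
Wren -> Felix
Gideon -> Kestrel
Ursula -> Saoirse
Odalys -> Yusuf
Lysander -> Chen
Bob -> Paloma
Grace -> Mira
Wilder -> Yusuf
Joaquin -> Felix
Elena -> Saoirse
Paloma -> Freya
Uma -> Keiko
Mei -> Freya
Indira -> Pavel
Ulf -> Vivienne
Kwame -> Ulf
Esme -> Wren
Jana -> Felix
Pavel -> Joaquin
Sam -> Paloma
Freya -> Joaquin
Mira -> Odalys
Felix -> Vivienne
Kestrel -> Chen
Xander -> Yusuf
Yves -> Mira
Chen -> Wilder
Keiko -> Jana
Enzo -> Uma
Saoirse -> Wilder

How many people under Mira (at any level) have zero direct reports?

The people in Mira's organization with no one reporting to them are Grace, Yves, Soren, Kwame, Esme, Elif, Mei, Sam, Carol, Enzo. That is 10.

10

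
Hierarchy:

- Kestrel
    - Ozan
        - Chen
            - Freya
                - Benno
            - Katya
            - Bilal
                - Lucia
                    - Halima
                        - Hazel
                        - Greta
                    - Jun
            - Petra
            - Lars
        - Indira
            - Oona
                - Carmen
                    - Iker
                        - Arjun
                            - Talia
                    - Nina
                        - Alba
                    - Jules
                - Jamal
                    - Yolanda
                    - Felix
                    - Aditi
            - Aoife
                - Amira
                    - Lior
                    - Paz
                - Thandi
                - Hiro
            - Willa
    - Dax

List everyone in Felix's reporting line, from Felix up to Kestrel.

Felix -> Jamal -> Oona -> Indira -> Ozan -> Kestrel

Felix reports to Jamal. Jamal reports to Oona. Oona reports to Indira. Indira reports to Ozan. Ozan reports to Kestrel. Kestrel is at the top.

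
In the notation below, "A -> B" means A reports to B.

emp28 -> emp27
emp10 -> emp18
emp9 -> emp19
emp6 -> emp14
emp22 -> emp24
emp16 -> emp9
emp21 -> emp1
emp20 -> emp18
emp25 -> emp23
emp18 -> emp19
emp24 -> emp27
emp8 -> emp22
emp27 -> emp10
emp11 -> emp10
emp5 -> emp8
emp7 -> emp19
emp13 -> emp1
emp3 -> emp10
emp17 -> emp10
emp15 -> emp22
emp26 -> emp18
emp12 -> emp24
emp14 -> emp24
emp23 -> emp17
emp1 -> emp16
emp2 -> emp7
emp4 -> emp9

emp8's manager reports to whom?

emp8 reports to emp22, and emp22 reports to emp24. So emp8's skip-level manager is emp24.

emp24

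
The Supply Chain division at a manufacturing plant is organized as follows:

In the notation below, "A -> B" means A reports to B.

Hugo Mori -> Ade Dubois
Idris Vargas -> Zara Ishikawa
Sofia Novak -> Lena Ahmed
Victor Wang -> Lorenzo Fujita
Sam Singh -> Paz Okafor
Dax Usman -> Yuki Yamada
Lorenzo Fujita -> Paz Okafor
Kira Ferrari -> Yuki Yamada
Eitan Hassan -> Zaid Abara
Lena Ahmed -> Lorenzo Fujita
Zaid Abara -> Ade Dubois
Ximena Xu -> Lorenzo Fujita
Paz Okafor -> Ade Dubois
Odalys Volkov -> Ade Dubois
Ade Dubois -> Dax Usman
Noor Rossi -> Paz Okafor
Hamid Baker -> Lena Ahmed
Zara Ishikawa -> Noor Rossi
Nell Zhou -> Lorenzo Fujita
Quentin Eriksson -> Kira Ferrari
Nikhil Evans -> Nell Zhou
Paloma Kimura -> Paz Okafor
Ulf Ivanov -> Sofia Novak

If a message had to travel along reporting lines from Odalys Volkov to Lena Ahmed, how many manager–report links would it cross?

4

Odalys Volkov is 1 level below Ade Dubois, and Lena Ahmed is 3 levels below Ade Dubois (their lowest common manager). The shortest path runs up from Odalys Volkov to Ade Dubois and back down to Lena Ahmed: 1 + 3 = 4 links.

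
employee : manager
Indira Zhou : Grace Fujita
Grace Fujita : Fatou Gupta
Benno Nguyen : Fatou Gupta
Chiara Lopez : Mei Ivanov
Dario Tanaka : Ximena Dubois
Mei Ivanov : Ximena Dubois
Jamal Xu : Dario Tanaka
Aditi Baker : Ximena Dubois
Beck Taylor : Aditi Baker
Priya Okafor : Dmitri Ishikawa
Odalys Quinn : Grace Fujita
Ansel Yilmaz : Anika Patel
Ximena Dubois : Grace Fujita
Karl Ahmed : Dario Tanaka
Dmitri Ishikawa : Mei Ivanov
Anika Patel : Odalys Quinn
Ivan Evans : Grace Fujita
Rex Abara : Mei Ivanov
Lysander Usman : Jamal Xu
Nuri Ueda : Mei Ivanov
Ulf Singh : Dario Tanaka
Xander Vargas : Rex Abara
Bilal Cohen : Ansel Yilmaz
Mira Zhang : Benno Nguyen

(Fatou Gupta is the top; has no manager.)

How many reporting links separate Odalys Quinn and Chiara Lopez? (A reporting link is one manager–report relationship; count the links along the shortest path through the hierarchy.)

Odalys Quinn is 1 level below Grace Fujita, and Chiara Lopez is 3 levels below Grace Fujita (their lowest common manager). The shortest path runs up from Odalys Quinn to Grace Fujita and back down to Chiara Lopez: 1 + 3 = 4 links.

4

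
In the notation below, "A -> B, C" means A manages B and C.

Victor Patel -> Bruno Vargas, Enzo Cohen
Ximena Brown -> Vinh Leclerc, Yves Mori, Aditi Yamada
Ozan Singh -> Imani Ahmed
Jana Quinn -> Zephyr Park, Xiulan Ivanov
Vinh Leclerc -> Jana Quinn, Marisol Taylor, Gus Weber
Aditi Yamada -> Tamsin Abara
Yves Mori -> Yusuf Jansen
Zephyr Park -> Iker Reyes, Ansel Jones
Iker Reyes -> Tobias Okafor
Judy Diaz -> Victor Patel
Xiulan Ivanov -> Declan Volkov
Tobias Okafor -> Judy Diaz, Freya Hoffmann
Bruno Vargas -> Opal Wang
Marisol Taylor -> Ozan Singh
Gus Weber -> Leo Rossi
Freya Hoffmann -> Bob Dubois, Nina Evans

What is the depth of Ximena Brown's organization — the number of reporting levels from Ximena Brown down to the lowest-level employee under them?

The longest chain under Ximena Brown runs Ximena Brown → Vinh Leclerc → Jana Quinn → Zephyr Park → Iker Reyes → Tobias Okafor → Judy Diaz → Victor Patel → Bruno Vargas → Opal Wang, which is 9 levels below Ximena Brown.

9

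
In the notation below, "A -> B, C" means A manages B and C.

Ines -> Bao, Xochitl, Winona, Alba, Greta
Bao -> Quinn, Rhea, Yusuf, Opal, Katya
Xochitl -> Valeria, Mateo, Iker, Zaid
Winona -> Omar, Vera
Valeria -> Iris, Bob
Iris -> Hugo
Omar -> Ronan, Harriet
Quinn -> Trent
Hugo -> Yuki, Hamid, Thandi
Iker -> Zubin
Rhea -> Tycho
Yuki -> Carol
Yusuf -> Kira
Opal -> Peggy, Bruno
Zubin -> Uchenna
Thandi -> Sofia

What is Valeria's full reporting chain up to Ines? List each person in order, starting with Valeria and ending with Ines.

Valeria reports to Xochitl. Xochitl reports to Ines. Ines is at the top.

Valeria -> Xochitl -> Ines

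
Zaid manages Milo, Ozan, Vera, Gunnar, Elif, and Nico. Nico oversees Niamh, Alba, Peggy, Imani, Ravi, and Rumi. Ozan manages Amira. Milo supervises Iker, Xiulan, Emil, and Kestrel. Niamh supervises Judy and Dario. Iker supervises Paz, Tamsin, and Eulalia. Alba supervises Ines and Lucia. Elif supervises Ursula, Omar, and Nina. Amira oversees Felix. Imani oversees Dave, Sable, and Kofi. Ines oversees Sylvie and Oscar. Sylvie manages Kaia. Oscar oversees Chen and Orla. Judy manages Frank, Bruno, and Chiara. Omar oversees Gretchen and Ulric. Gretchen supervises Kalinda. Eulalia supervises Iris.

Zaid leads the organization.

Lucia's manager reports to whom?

Lucia reports to Alba, and Alba reports to Nico. So Lucia's skip-level manager is Nico.

Nico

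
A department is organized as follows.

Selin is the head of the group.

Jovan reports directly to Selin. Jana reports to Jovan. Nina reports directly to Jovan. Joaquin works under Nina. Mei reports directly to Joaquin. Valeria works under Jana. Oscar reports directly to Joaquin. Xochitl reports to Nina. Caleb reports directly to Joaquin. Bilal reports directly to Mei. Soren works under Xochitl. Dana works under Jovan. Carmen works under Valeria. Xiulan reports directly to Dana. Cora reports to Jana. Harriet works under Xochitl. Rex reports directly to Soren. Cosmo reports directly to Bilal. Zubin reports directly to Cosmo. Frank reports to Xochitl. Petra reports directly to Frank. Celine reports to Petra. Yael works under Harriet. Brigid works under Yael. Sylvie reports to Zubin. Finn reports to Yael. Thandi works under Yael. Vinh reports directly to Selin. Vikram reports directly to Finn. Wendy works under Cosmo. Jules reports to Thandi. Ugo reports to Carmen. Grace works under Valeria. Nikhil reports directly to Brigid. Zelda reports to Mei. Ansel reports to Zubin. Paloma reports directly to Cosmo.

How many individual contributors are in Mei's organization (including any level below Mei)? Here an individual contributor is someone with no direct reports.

The people in Mei's organization with no one reporting to them are Zelda, Paloma, Wendy, Ansel, Sylvie. That is 5.

5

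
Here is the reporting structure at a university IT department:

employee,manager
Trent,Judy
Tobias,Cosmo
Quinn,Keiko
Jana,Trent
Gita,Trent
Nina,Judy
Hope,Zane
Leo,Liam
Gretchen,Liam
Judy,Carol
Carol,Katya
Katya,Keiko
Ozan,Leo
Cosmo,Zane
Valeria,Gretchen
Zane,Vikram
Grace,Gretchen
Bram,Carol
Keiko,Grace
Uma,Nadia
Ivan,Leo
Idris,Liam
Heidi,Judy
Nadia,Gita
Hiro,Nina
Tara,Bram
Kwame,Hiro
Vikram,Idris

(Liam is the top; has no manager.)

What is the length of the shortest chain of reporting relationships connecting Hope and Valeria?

Hope is 4 levels below Liam, and Valeria is 2 levels below Liam (their lowest common manager). The shortest path runs up from Hope to Liam and back down to Valeria: 4 + 2 = 6 links.

6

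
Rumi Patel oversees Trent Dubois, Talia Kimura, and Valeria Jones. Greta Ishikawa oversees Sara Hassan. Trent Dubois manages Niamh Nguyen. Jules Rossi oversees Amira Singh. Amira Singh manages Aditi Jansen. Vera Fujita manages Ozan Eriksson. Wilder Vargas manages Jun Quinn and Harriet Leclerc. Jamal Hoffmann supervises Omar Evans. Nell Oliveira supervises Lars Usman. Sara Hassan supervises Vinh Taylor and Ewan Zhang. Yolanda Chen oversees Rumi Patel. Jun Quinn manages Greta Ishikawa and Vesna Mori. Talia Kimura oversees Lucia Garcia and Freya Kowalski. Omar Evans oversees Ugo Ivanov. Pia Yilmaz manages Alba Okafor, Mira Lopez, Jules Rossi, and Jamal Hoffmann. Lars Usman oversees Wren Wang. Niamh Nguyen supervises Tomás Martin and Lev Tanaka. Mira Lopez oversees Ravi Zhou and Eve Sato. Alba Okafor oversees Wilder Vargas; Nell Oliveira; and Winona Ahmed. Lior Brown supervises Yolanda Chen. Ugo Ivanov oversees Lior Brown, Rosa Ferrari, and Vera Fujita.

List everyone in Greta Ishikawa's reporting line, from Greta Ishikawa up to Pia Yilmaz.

Greta Ishikawa reports to Jun Quinn. Jun Quinn reports to Wilder Vargas. Wilder Vargas reports to Alba Okafor. Alba Okafor reports to Pia Yilmaz. Pia Yilmaz is at the top.

Greta Ishikawa -> Jun Quinn -> Wilder Vargas -> Alba Okafor -> Pia Yilmaz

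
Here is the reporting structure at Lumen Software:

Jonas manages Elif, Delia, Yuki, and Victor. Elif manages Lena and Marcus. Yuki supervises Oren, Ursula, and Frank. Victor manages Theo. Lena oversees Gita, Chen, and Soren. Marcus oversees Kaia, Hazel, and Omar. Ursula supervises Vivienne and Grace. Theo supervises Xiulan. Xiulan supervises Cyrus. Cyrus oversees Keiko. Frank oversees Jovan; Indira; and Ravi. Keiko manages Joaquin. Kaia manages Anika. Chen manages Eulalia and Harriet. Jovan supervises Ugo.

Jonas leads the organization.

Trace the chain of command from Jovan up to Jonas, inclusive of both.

Jovan -> Frank -> Yuki -> Jonas

Jovan reports to Frank. Frank reports to Yuki. Yuki reports to Jonas. Jonas is at the top.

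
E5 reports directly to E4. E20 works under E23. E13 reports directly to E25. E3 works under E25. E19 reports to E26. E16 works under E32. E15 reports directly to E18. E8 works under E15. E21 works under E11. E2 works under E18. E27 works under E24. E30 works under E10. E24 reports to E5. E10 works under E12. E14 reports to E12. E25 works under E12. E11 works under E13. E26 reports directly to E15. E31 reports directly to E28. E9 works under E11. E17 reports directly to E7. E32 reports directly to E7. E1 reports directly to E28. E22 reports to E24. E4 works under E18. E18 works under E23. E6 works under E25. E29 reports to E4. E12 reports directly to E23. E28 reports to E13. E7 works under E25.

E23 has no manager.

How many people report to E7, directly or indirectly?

3

E7 directly manages E17, E32. E17 has no reports. Under E32: E16 (1). So E7's organization is 2 direct reports plus everyone under them: 1 + 2 = 3.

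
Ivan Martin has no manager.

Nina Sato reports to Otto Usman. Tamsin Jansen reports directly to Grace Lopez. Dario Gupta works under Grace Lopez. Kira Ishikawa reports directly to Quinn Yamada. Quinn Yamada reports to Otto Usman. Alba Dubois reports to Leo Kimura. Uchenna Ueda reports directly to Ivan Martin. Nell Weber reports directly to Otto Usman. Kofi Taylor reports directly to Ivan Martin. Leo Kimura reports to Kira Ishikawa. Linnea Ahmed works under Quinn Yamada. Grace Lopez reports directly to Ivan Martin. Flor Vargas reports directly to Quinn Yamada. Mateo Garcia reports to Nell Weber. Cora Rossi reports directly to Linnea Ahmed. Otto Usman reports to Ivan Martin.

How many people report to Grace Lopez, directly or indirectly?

2

Grace Lopez directly manages Tamsin Jansen, Dario Gupta. Tamsin Jansen has no reports. Dario Gupta has no reports. So Grace Lopez's organization is 2 direct reports plus everyone under them: 1 + 1 = 2.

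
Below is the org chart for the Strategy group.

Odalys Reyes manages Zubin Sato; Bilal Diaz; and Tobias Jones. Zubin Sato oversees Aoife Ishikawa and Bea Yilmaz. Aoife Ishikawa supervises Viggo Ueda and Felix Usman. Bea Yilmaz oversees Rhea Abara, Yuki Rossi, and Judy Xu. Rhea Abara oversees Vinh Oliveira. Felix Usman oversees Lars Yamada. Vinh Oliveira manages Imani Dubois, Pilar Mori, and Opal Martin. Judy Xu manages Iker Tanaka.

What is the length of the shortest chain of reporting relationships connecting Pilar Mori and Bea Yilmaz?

3

Pilar Mori is in Bea Yilmaz's organization: the chain from Pilar Mori up to Bea Yilmaz is Pilar Mori → Vinh Oliveira → Rhea Abara → Bea Yilmaz, which is 3 links.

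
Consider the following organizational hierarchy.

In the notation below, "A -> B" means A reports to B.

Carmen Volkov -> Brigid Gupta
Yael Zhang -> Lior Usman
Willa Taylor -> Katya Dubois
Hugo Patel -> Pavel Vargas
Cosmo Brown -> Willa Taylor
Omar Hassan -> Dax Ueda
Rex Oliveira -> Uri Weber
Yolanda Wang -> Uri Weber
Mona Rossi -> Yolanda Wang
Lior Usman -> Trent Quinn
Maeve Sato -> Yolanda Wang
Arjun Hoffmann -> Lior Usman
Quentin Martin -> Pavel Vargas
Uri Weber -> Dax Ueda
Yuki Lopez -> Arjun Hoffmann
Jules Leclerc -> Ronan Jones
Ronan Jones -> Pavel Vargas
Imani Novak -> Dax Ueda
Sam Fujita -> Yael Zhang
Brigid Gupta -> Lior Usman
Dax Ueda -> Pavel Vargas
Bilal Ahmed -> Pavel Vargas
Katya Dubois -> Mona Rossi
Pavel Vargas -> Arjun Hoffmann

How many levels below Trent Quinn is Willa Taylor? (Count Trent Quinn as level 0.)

9

Chain from Willa Taylor up to Trent Quinn: Willa Taylor → Katya Dubois → Mona Rossi → Yolanda Wang → Uri Weber → Dax Ueda → Pavel Vargas → Arjun Hoffmann → Lior Usman → Trent Quinn. That is 9 steps up, so Willa Taylor is 9 levels below Trent Quinn.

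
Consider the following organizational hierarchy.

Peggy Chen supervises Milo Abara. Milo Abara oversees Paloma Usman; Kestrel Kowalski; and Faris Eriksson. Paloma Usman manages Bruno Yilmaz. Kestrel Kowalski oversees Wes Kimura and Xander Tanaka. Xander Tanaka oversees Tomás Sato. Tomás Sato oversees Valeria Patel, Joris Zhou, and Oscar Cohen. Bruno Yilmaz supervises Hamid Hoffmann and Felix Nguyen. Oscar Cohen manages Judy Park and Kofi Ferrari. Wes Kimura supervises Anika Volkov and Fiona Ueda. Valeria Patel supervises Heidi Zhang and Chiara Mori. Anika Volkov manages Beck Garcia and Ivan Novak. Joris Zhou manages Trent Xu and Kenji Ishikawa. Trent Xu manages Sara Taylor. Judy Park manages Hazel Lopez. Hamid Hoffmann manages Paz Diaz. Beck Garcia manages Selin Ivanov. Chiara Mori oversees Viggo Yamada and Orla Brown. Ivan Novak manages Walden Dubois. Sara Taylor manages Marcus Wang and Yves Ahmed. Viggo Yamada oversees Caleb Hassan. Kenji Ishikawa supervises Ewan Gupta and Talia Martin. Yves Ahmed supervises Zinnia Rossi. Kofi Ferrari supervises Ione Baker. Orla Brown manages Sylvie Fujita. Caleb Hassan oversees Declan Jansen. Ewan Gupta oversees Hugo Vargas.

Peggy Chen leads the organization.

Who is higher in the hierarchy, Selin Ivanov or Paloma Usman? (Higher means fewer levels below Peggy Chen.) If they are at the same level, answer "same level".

Selin Ivanov is 6 levels below Peggy Chen; Paloma Usman is 2. Paloma Usman is higher.

Paloma Usman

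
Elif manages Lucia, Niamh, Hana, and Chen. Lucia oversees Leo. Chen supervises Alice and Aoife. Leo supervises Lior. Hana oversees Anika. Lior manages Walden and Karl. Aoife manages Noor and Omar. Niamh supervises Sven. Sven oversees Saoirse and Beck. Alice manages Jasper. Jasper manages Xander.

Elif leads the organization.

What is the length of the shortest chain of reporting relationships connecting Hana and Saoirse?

Hana is 1 level below Elif, and Saoirse is 3 levels below Elif (their lowest common manager). The shortest path runs up from Hana to Elif and back down to Saoirse: 1 + 3 = 4 links.

4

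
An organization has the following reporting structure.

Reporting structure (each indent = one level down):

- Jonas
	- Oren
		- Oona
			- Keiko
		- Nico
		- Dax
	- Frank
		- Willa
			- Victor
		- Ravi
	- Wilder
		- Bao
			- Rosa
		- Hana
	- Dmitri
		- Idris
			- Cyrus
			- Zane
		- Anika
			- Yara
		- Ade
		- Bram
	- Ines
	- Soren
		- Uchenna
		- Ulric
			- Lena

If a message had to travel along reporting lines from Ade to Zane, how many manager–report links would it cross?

Ade is 1 level below Dmitri, and Zane is 2 levels below Dmitri (their lowest common manager). The shortest path runs up from Ade to Dmitri and back down to Zane: 1 + 2 = 3 links.

3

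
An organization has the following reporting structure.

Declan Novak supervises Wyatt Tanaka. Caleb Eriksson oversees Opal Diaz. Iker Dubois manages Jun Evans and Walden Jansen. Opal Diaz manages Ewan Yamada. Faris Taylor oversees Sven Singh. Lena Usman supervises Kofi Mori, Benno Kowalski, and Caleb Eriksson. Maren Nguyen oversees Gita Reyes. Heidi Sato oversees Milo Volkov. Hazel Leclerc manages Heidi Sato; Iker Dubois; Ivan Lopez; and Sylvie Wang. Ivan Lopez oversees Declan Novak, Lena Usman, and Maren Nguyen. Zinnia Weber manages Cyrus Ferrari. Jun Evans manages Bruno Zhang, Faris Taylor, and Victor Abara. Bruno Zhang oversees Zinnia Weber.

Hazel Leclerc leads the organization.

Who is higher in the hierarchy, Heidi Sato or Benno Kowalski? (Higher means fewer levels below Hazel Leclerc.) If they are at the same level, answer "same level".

Heidi Sato

Heidi Sato is 1 level below Hazel Leclerc; Benno Kowalski is 3. Heidi Sato is higher.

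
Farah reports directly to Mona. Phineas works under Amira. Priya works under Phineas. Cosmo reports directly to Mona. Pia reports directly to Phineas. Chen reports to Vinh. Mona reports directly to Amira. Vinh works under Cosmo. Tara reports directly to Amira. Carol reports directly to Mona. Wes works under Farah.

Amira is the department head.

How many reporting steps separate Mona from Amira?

1

Chain from Mona up to Amira: Mona → Amira. That is 1 step up, so Mona is 1 level below Amira.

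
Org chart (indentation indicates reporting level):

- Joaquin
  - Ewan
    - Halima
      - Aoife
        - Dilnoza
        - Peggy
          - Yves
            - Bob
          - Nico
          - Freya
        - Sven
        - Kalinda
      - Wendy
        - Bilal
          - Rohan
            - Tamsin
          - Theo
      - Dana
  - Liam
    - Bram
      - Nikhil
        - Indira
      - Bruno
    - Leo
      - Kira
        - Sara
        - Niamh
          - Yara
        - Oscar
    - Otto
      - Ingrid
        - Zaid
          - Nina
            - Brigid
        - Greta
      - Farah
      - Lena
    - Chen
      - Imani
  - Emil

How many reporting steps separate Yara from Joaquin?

5

Chain from Yara up to Joaquin: Yara → Niamh → Kira → Leo → Liam → Joaquin. That is 5 steps up, so Yara is 5 levels below Joaquin.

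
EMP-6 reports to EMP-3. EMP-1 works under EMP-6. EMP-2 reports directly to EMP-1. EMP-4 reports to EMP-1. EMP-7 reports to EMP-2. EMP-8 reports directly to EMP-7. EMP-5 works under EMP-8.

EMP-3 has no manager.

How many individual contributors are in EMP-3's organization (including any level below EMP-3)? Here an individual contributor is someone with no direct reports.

2

The people in EMP-3's organization with no one reporting to them are EMP-4, EMP-5. That is 2.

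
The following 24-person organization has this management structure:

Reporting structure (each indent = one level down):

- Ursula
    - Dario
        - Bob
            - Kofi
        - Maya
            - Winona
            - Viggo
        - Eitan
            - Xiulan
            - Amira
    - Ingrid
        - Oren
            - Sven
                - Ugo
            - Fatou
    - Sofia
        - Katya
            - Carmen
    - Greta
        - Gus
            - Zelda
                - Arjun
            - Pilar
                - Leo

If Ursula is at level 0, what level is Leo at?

4

Chain from Leo up to Ursula: Leo → Pilar → Gus → Greta → Ursula. That is 4 steps up, so Leo is 4 levels below Ursula.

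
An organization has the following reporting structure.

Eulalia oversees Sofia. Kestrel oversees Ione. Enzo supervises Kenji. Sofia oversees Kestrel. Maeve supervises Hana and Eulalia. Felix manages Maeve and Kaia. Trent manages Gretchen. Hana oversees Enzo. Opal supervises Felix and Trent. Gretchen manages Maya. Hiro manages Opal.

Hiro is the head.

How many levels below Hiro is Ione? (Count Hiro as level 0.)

Chain from Ione up to Hiro: Ione → Kestrel → Sofia → Eulalia → Maeve → Felix → Opal → Hiro. That is 7 steps up, so Ione is 7 levels below Hiro.

7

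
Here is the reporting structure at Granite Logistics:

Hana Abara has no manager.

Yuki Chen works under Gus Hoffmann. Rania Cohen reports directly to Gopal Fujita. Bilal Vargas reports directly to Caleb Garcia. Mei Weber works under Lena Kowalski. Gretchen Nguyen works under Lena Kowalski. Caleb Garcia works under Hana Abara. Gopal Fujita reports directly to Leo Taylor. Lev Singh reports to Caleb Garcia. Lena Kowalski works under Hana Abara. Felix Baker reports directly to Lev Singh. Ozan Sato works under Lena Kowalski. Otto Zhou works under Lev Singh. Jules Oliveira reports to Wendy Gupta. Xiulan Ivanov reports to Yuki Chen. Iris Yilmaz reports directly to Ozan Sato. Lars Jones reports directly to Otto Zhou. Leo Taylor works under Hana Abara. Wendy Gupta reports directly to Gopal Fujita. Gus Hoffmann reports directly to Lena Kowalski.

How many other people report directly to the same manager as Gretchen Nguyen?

Gretchen Nguyen reports to Lena Kowalski. Lena Kowalski's other direct reports are Gus Hoffmann, Ozan Sato, Mei Weber — 3 peers.

3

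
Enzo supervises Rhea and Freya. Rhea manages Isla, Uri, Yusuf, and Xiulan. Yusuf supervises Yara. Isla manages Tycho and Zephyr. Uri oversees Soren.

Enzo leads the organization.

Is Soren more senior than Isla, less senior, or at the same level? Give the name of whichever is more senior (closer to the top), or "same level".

Isla

Soren is 3 levels below Enzo; Isla is 2. Isla is higher.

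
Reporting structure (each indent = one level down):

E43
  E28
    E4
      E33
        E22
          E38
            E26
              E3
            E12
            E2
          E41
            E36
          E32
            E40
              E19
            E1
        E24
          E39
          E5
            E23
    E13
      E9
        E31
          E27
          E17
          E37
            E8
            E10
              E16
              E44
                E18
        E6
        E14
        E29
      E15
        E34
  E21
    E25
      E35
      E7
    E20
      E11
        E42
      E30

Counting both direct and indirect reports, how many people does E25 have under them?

2

E25 directly manages E35, E7. E35 has no reports. E7 has no reports. So E25's organization is 2 direct reports plus everyone under them: 1 + 1 = 2.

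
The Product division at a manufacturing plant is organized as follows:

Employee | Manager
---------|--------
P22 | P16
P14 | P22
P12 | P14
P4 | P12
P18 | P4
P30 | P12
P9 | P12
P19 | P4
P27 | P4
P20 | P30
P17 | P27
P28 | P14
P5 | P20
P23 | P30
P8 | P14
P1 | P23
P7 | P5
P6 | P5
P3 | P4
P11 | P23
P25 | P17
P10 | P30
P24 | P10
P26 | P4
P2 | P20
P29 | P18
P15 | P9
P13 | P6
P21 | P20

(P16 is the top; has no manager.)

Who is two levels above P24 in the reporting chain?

P30

P24 reports to P10, and P10 reports to P30. So P24's skip-level manager is P30.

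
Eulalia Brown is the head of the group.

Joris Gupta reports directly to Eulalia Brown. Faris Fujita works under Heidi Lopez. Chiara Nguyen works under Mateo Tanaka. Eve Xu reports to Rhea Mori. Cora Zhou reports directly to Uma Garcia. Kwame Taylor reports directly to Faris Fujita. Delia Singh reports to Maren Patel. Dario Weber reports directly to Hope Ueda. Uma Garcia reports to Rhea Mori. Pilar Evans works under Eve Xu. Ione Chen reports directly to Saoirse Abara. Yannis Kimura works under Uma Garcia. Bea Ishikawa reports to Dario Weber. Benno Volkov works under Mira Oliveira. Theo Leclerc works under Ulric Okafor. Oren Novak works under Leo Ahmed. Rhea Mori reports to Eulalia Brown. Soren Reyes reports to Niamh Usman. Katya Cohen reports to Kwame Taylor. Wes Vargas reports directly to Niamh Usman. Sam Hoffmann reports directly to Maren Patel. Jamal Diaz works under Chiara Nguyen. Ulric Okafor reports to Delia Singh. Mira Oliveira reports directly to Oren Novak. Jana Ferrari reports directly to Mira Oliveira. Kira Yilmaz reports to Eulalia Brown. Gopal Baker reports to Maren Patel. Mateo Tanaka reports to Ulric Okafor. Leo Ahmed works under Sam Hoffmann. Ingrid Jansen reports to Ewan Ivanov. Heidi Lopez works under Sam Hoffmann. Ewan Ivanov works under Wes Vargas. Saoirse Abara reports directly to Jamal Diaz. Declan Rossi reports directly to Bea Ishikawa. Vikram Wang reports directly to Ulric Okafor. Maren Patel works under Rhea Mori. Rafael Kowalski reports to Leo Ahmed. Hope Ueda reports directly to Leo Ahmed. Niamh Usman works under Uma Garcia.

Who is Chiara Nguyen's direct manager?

Chiara Nguyen reports directly to Mateo Tanaka.

Mateo Tanaka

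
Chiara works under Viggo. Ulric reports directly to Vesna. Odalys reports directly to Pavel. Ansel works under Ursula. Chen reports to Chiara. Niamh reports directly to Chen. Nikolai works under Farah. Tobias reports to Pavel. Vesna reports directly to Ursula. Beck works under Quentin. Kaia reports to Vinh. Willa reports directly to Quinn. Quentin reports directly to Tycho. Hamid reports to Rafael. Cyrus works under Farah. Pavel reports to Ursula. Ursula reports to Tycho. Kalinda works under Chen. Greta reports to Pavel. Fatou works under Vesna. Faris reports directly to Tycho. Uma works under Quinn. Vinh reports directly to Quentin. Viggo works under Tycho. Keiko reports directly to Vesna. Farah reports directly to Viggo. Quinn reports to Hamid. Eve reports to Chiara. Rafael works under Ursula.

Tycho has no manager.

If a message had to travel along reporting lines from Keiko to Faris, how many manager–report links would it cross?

4

Keiko is 3 levels below Tycho, and Faris is 1 level below Tycho (their lowest common manager). The shortest path runs up from Keiko to Tycho and back down to Faris: 3 + 1 = 4 links.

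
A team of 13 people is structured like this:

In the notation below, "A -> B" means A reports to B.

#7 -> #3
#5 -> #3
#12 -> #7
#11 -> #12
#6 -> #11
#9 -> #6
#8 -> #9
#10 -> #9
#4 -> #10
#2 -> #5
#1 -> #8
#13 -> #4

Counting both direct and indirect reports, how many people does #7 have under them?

9

#7 directly manages #12. Under #12: #11, #6, #9, #10, #4, #13, #8, #1 (8). That's 9 in total.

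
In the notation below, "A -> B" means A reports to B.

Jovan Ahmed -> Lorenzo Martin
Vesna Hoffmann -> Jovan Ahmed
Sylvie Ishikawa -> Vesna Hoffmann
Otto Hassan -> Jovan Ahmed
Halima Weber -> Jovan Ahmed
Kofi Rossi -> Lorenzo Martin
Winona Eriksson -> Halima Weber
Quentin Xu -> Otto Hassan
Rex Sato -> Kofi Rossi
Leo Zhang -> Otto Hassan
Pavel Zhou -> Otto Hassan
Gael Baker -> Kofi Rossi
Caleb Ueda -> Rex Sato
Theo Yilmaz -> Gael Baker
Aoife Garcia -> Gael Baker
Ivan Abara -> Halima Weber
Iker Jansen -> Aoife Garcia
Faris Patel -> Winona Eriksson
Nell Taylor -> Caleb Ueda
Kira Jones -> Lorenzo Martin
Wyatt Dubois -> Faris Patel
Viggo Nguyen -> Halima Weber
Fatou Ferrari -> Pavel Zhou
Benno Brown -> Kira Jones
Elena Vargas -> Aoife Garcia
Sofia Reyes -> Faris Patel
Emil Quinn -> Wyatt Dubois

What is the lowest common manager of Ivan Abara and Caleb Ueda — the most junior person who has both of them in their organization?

Ivan Abara's chain of managers is Halima Weber, Jovan Ahmed, Lorenzo Martin. Caleb Ueda's chain of managers is Rex Sato, Kofi Rossi, Lorenzo Martin. The first manager that appears in both chains is Lorenzo Martin.

Lorenzo Martin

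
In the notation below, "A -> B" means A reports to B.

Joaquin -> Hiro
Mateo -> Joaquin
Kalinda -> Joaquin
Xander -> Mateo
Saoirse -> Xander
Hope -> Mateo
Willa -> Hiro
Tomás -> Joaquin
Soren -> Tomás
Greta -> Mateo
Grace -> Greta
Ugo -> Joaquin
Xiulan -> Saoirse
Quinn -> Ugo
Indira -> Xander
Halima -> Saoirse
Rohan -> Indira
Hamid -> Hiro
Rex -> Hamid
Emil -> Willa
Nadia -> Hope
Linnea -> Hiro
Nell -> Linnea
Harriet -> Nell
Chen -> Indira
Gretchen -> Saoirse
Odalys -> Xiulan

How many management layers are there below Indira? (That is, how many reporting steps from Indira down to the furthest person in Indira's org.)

The longest chain under Indira runs Indira → Chen, which is 1 level below Indira.

1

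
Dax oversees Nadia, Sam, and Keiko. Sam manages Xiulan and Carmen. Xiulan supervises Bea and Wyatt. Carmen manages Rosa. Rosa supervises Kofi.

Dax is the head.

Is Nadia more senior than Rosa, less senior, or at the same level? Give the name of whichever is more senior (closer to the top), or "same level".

Nadia is 1 level below Dax; Rosa is 3. Nadia is higher.

Nadia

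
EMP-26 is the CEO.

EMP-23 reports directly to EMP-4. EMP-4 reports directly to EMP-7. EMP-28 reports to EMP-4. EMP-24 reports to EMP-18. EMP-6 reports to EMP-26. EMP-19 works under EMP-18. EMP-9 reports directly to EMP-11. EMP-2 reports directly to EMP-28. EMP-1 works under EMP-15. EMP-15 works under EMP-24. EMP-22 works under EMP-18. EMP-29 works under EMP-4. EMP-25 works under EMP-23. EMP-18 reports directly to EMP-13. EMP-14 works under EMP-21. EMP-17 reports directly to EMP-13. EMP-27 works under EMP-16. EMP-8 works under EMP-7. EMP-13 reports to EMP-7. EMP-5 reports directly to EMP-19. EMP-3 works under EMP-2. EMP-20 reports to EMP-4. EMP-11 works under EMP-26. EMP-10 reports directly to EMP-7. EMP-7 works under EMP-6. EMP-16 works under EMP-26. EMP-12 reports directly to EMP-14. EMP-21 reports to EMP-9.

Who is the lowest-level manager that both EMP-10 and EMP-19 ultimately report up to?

EMP-7

EMP-10's chain of managers is EMP-7, EMP-6, EMP-26. EMP-19's chain of managers is EMP-18, EMP-13, EMP-7, EMP-6, EMP-26. The first manager that appears in both chains is EMP-7.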